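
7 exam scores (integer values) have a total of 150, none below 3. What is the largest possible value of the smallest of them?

21

If every one of the 7 were at least 22, the total would be at least 7 × 22 = 154 > 150.
Taking 4 copies of 21 and 3 copies of 22 gives exactly 150, so 21 is attained.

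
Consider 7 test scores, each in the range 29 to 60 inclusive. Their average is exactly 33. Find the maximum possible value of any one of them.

57

Maximizing one value means minimizing the remaining 6.
The total is 7 × 33 = 231.
The other 6 contribute at least 6 × 29 = 174, leaving at most 231 − 174 = 57.
Since 57 ≤ 60, this is achievable: one at 57 and 6 at 29.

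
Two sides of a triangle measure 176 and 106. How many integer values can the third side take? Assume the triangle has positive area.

211

The triangle inequality gives |176 − 106| < c < 176 + 106, i.e. 70 < c < 282.
So c can be any integer from 71 to 281: 211 values.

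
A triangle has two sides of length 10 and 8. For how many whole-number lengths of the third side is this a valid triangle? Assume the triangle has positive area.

The triangle inequality gives |10 − 8| < c < 10 + 8, i.e. 2 < c < 18.
So c can be any integer from 3 to 17: 15 values.

15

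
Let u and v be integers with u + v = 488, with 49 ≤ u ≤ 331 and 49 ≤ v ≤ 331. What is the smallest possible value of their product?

51967

For a fixed sum, uv is smallest when u and v are as far apart as possible.
At the endpoint u = 157, v = 488 − 157 = 331, so uv = 157 × 331 = 51967.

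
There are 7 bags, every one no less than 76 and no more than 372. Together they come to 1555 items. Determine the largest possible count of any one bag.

To make one bag as large as possible, make the other 6 as small as possible.
The other 6 contribute at least 6 × 76 = 456, leaving at most 1555 − 456 = 1099.
But each bag is capped at 372, so the maximum is 372.
Achievable: one at 372 and the other 6 totalling 1183, which fits since 6 × 76 ≤ 1183 ≤ 6 × 372.

372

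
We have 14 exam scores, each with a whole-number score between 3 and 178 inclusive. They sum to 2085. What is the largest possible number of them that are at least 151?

With k values at 151 or above and the rest at least 3, the sum is at least 42 + 148k.
Since the sum is 2085, we need 148k ≤ 2043, i.e. k ≤ 13.
k = 13 is achieved by 13 values at 151 and 1 at 3, total 1966; add 119 to one value (staying below 151) to reach 2085.

13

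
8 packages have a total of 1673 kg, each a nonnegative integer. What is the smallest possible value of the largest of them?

If every one of the 8 were at most 209, the total would be at most 8 × 209 = 1672 < 1673.
Taking 7 copies of 209 and 1 copy of 210 gives exactly 1673, so 210 is attained.

210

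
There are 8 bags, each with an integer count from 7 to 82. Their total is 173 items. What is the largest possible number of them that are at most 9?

6

Each value at 9 or below falls at least 82 − 9 = 73 short of the ceiling 82.
The ceiling total is 8 × 82 = 656, and we need 173, so at most ⌊(656 − 173)/73⌋ = 6 can be that low.
k = 6 is achieved by 6 values at 9 and 2 at 82, total 218; lower one of the 82's by 45 (still > 9) to reach 173.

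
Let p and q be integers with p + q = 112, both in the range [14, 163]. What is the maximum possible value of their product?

3136

With p + q fixed, pq peaks when the two are closest together.
Taking p = 56 and q = 56 (both in [14, 163]) gives pq = 3136.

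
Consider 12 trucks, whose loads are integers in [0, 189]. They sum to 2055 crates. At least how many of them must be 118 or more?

10

Suppose at most 12 − j of them reach 118; then j values are ≤ 117 and the rest ≤ 189.
The total is then ≤ 117·j + 189·(12 − j) = 2268 − 72j. For this to be ≥ 2055 we need j ≤ 2, so at least 12 − 2 = 10 must reach 118.
Exactly 10 works: 10 values at 189 and 2 at 117 total 2124; lower one of the high values by 69 (still ≥ 118) to hit 2055.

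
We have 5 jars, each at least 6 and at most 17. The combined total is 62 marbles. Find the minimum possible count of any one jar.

6

Minimizing one value means maximizing the remaining 4.
The other 4 can take up 4 × 17 = 68 ≥ 62 − 6, so one jar can sit at its floor of 6.
Achievable: one at 6 and the other 4 totalling 56, which fits since 4 × 6 ≤ 56 ≤ 4 × 17.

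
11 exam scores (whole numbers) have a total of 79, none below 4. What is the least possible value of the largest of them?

Some value must be at least ⌈79/11⌉ = 8, since 11 × 7 = 77 < 79.
Achievable: 2 of them at 8 and 9 at 7 total 79.

8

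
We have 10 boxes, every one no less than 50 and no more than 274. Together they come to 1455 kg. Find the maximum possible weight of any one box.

274

To make one box as large as possible, make the other 9 as small as possible.
The other 9 contribute at least 9 × 50 = 450, leaving at most 1455 − 450 = 1005.
But each box is capped at 274, so the maximum is 274.
Achievable: one at 274 and the other 9 totalling 1181, which fits since 9 × 50 ≤ 1181 ≤ 9 × 274.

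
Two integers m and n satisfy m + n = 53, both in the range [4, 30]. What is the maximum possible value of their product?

For a fixed sum, the product mn is largest when m and n are as close as possible.
Taking m = 26 and n = 27 (both in [4, 30]) gives mn = 702.

702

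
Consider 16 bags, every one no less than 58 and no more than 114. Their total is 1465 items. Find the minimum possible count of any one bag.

58

Minimizing one value means maximizing the remaining 15.
The other 15 can take up 15 × 114 = 1710 ≥ 1465 − 58, so one bag can sit at its floor of 58.
Achievable: one at 58 and the other 15 totalling 1407, which fits since 15 × 58 ≤ 1407 ≤ 15 × 114.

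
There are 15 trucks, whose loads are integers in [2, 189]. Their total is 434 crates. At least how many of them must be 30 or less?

Each value above 30 is at least 31, contributing at least 31 − 2 = 29 above the floor 2.
The sum exceeds the floor total 30 by 404, so at most ⌊404/29⌋ = 13 exceed 30, and at least 2 are ≤ 30.
Exactly 2 works: 2 values at 2 and 13 at 31 total 407; raise one of the low values by 27 (still ≤ 30) to hit 434.

2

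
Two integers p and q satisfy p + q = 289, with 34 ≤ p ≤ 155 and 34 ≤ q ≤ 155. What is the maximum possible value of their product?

pq = p(289 − p) is maximized when p is as near 289/2 as the bounds allow.
Taking p = 144 and q = 145 (both in [34, 155]) gives pq = 20880.

20880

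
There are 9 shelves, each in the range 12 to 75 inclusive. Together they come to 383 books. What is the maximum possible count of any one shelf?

75

Maximizing one value means minimizing the remaining 8.
The other 8 contribute at least 8 × 12 = 96, leaving at most 383 − 96 = 287.
But each shelf is capped at 75, so the maximum is 75.
Achievable: one at 75 and the other 8 totalling 308, which fits since 8 × 12 ≤ 308 ≤ 8 × 75.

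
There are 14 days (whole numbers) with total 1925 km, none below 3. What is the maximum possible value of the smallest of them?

137

The average is 1925/14 < 138, so some value is ≤ 137.
Equality holds with 7 values of 137 and 7 values of 138.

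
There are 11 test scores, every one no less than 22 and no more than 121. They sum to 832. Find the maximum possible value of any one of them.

121

To make one score as large as possible, make the other 10 as small as possible.
The other 10 contribute at least 10 × 22 = 220, leaving at most 832 − 220 = 612.
But each score is capped at 121, so the maximum is 121.
Achievable: one at 121 and the other 10 totalling 711, which fits since 10 × 22 ≤ 711 ≤ 10 × 121.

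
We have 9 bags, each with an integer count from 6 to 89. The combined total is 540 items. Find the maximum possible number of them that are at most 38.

5

Suppose k of them are at most 38. Those contribute at most 38 each and the rest at most 89 each.
So the total is at most 38k + 89(9 − k) = 801 − 51k. This must still be ≥ 540, so k ≤ 5.
k = 5 is achieved by 5 values at 38 and 4 at 89, total 546; lower one of the 89's by 6 (still > 38) to reach 540.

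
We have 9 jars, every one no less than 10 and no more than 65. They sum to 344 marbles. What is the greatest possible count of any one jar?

65

Maximizing one value means minimizing the remaining 8.
The other 8 contribute at least 8 × 10 = 80, leaving at most 344 − 80 = 264.
But each jar is capped at 65, so the maximum is 65.
Achievable: one at 65 and the other 8 totalling 279, which fits since 8 × 10 ≤ 279 ≤ 8 × 65.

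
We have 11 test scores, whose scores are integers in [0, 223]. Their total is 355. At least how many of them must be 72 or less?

7

If only k of them are at most 72, the other 11 − k are at least 73, so the total is at least (11 − k)·73 + k·0.
This is ≤ 355, so (11 − k)·73 + 0k ≤ 355, which gives k ≥ 7.
Exactly 7 works: 7 values at 0 and 4 at 73 total 292; raise one of the low values by 63 (still ≤ 72) to hit 355.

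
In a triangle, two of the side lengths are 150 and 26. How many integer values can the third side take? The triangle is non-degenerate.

51

The triangle inequality gives |150 − 26| < c < 150 + 26, i.e. 124 < c < 176.
So c can be any integer from 125 to 175: 51 values.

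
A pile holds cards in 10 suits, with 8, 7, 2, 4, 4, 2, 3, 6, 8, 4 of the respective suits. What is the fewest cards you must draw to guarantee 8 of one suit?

In the worst case you take as many as possible of each suit without reaching 8: 7 + 7 + 2 + 4 + 4 + 2 + 3 + 6 + 7 + 4 = 46.
The next one must give 8 of some suit, so 46 + 1 = 47.

47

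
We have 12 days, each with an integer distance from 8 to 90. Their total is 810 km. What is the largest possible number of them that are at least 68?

If k of the values are ≥ 68, the total is ≥ 68k + 8(12 − k).
Setting 68k + 8(12 − k) ≤ 810 gives 60k ≤ 714, so k ≤ 11.
k = 11 is achieved by 11 values at 68 and 1 at 8, total 756; add 54 to one value (staying below 68) to reach 810.

11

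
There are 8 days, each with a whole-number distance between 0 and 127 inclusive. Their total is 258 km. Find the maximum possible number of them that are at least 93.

2

If k of the values are ≥ 93, the total is ≥ 93k + 0(8 − k).
Setting 93k + 0(8 − k) ≤ 258 gives 93k ≤ 258, so k ≤ 2.
k = 2 is achieved by 2 values at 93 and 6 at 0, total 186; add 72 to one value (staying below 93) to reach 258.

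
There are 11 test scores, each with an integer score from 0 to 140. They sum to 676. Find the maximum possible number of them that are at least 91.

7

Suppose k of them are at least 91. Those contribute at least 91 each and the other 11 − k at least 0 each.
So the total is at least 91k + 0(11 − k) = 0 + 91k. This must be ≤ 676, giving k ≤ 7.
k = 7 is achieved by 7 values at 91 and 4 at 0, total 637; add 39 to one value (staying below 91) to reach 676.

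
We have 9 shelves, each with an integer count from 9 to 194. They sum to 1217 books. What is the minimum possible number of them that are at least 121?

If only k of them are at least 121, the other 9 − k are at most 120, so the total is at most k·194 + (9 − k)·120.
This must reach 1217, so k·194 + (9 − k)·120 ≥ 1217, giving k ≥ 2.
Exactly 2 works: 2 values at 194 and 7 at 120 total 1228; lower one of the high values by 11 (still ≥ 121) to hit 1217.

2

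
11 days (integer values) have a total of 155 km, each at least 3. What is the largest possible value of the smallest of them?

14

The average is 155/11 < 15, so some value is ≤ 14.
Equality holds with 10 values of 14 and 1 value of 15.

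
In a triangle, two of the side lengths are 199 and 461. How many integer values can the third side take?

397

The triangle inequality gives |199 − 461| < c < 199 + 461, i.e. 262 < c < 660.
So c can be any integer from 263 to 659: 397 values.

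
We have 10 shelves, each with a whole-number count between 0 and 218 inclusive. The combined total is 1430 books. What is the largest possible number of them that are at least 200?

7

If k of the values are ≥ 200, the total is ≥ 200k + 0(10 − k).
Setting 200k + 0(10 − k) ≤ 1430 gives 200k ≤ 1430, so k ≤ 7.
k = 7 is achieved by 7 values at 200 and 3 at 0, total 1400; add 30 to one value (staying below 200) to reach 1430.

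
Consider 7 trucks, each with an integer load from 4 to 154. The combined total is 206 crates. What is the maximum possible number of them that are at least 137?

With k values at 137 or above and the rest at least 4, the sum is at least 28 + 133k.
Since the sum is 206, we need 133k ≤ 178, i.e. k ≤ 1.
k = 1 is achieved by 1 value at 137 and 6 at 4, total 161; add 45 to one value (staying below 137) to reach 206.

1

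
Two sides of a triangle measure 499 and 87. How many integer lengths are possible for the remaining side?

The triangle inequality gives |499 − 87| < c < 499 + 87, i.e. 412 < c < 586.
So c can be any integer from 413 to 585: 173 values.

173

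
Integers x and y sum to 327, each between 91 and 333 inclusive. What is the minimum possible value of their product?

xy = x(327 − x) is concave in x, so over [91, 236] it is minimized at an endpoint.
The extreme feasible split is x = 91, y = 236, giving xy = 21476.

21476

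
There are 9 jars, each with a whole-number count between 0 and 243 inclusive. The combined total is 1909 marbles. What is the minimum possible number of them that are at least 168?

6

Suppose at most 9 − j of them reach 168; then j values are ≤ 167 and the rest ≤ 243.
The total is then ≤ 167·j + 243·(9 − j) = 2187 − 76j. For this to be ≥ 1909 we need j ≤ 3, so at least 9 − 3 = 6 must reach 168.
Exactly 6 works: 6 values at 243 and 3 at 167 total 1959; lower one of the high values by 50 (still ≥ 168) to hit 1909.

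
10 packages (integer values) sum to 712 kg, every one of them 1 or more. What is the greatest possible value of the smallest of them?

The average is 712/10 < 72, so some value is ≤ 71.
Achievable: 8 of them at 71 and 2 at 72 total 712.

71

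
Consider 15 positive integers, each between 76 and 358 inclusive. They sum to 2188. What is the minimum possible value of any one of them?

76

Minimizing one value means maximizing the remaining 14.
The other 14 can take up 14 × 358 = 5012 ≥ 2188 − 76, so one integer can sit at its floor of 76.
Achievable: one at 76 and the other 14 totalling 2112, which fits since 14 × 76 ≤ 2112 ≤ 14 × 358.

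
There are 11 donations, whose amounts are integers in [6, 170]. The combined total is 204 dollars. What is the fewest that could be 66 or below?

Each value above 66 is at least 67, contributing at least 67 − 6 = 61 above the floor 6.
The sum exceeds the floor total 66 by 138, so at most ⌊138/61⌋ = 2 exceed 66, and at least 9 are ≤ 66.
Exactly 9 works: 9 values at 6 and 2 at 67 total 188; raise one of the low values by 16 (still ≤ 66) to hit 204.

9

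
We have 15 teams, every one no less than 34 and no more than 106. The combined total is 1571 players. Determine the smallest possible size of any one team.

Minimizing one value means maximizing the remaining 14.
The other 14 contribute at most 14 × 106 = 1484, leaving at least 1571 − 1484 = 87.
Since 87 ≥ 34, this is achievable: one at 87 and 14 at 106.

87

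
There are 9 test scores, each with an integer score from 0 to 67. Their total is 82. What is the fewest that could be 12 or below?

Each value above 12 is at least 13, contributing at least 13 − 0 = 13 above the floor 0.
The sum exceeds the floor total 0 by 82, so at most ⌊82/13⌋ = 6 exceed 12, and at least 3 are ≤ 12.
Exactly 3 works: 3 values at 0 and 6 at 13 total 78; raise one of the low values by 4 (still ≤ 12) to hit 82.

3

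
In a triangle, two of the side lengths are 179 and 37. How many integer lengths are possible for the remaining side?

73

The triangle inequality gives |179 − 37| < c < 179 + 37, i.e. 142 < c < 216.
So c can be any integer from 143 to 215: 73 values.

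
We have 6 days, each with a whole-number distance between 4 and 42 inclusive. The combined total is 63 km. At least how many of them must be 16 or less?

Let j be the number exceeding 16. Then the total is ≥ 17·j + 4·(6 − j) = 24 + 13j.
So 13j ≤ 39 and j ≤ 3; hence at least 6 − 3 = 3 are ≤ 16.
Exactly 3 works: 3 values at 4 and 3 at 17 total 63.

3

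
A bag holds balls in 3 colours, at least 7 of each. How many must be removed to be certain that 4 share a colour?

10

You could draw 3 of every colour without reaching 4 of any — 9 in all.
One more forces 4 of some colour, so 9 + 1 = 10.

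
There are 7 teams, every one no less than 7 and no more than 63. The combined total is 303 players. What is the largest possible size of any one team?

To make one team as large as possible, make the other 6 as small as possible.
The other 6 contribute at least 6 × 7 = 42, leaving at most 303 − 42 = 261.
But each team is capped at 63, so the maximum is 63.
Achievable: one at 63 and the other 6 totalling 240, which fits since 6 × 7 ≤ 240 ≤ 6 × 63.

63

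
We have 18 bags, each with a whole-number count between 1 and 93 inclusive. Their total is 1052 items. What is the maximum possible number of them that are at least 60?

17

With k values at 60 or above and the rest at least 1, the sum is at least 18 + 59k.
Since the sum is 1052, we need 59k ≤ 1034, i.e. k ≤ 17.
k = 17 is achieved by 17 values at 60 and 1 at 1, total 1021; add 31 to one value (staying below 60) to reach 1052.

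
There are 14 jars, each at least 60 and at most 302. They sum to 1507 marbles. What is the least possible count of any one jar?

To make one jar as small as possible, make the other 13 as large as possible.
The other 13 can take up 13 × 302 = 3926 ≥ 1507 − 60, so one jar can sit at its floor of 60.
Achievable: one at 60 and the other 13 totalling 1447, which fits since 13 × 60 ≤ 1447 ≤ 13 × 302.

60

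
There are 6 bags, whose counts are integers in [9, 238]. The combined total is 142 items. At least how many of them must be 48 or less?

If only k of them are at most 48, the other 6 − k are at least 49, so the total is at least (6 − k)·49 + k·9.
This is ≤ 142, so (6 − k)·49 + 9k ≤ 142, which gives k ≥ 4.
Exactly 4 works: 4 values at 9 and 2 at 49 total 134; raise one of the low values by 8 (still ≤ 48) to hit 142.

4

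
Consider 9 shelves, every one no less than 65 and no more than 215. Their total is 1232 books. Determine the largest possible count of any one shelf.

215

Maximizing one value means minimizing the remaining 8.
The other 8 contribute at least 8 × 65 = 520, leaving at most 1232 − 520 = 712.
But each shelf is capped at 215, so the maximum is 215.
Achievable: one at 215 and the other 8 totalling 1017, which fits since 8 × 65 ≤ 1017 ≤ 8 × 215.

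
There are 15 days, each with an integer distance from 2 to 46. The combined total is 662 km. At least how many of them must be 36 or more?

13

If only k of them are at least 36, the other 15 − k are at most 35, so the total is at most k·46 + (15 − k)·35.
This must reach 662, so k·46 + (15 − k)·35 ≥ 662, giving k ≥ 13.
Exactly 13 works: 13 values at 46 and 2 at 35 total 668; lower one of the high values by 6 (still ≥ 36) to hit 662.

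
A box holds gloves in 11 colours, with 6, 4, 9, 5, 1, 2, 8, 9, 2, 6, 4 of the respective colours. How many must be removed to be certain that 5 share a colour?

In the worst case you take as many as possible of each colour without reaching 5: 4 + 4 + 4 + 4 + 1 + 2 + 4 + 4 + 2 + 4 + 4 = 37.
The next one must give 5 of some colour, so 37 + 1 = 38.

38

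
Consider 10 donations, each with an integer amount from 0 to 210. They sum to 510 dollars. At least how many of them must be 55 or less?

Let j be the number exceeding 55. Then the total is ≥ 56·j + 0·(10 − j) = 0 + 56j.
So 56j ≤ 510 and j ≤ 9; hence at least 10 − 9 = 1 are ≤ 55.
Exactly 1 works: 1 value at 0 and 9 at 56 total 504; raise one of the low values by 6 (still ≤ 55) to hit 510.

1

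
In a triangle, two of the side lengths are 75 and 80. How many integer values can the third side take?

149

The triangle inequality gives |75 − 80| < c < 75 + 80, i.e. 5 < c < 155.
So c can be any integer from 6 to 154: 149 values.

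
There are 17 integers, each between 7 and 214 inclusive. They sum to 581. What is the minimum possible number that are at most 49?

7

Each value above 49 is at least 50, contributing at least 50 − 7 = 43 above the floor 7.
The sum exceeds the floor total 119 by 462, so at most ⌊462/43⌋ = 10 exceed 49, and at least 7 are ≤ 49.
Exactly 7 works: 7 values at 7 and 10 at 50 total 549; raise one of the low values by 32 (still ≤ 49) to hit 581.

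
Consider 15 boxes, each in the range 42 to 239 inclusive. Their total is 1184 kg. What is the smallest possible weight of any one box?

Minimizing one value means maximizing the remaining 14.
The other 14 can take up 14 × 239 = 3346 ≥ 1184 − 42, so one box can sit at its floor of 42.
Achievable: one at 42 and the other 14 totalling 1142, which fits since 14 × 42 ≤ 1142 ≤ 14 × 239.

42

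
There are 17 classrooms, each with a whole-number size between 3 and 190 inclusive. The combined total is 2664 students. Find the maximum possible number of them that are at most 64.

Each value at 64 or below falls at least 190 − 64 = 126 short of the ceiling 190.
The ceiling total is 17 × 190 = 3230, and we need 2664, so at most ⌊(3230 − 2664)/126⌋ = 4 can be that low.
k = 4 is achieved by 4 values at 64 and 13 at 190, total 2726; lower one of the 190's by 62 (still > 64) to reach 2664.

4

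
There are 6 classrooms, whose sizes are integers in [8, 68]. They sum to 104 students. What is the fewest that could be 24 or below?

Each value above 24 is at least 25, contributing at least 25 − 8 = 17 above the floor 8.
The sum exceeds the floor total 48 by 56, so at most ⌊56/17⌋ = 3 exceed 24, and at least 3 are ≤ 24.
Exactly 3 works: 3 values at 8 and 3 at 25 total 99; raise one of the low values by 5 (still ≤ 24) to hit 104.

3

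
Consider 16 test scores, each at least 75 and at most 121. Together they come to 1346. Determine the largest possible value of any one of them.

To make one score as large as possible, make the other 15 as small as possible.
The other 15 contribute at least 15 × 75 = 1125, leaving at most 1346 − 1125 = 221.
But each score is capped at 121, so the maximum is 121.
Achievable: one at 121 and the other 15 totalling 1225, which fits since 15 × 75 ≤ 1225 ≤ 15 × 121.

121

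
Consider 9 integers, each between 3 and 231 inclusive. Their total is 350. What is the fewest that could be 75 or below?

If only k of them are at most 75, the other 9 − k are at least 76, so the total is at least (9 − k)·76 + k·3.
This is ≤ 350, so (9 − k)·76 + 3k ≤ 350, which gives k ≥ 5.
Exactly 5 works: 5 values at 3 and 4 at 76 total 319; raise one of the low values by 31 (still ≤ 75) to hit 350.

5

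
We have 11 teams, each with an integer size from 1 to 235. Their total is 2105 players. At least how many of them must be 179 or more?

3

If only k of them are at least 179, the other 11 − k are at most 178, so the total is at most k·235 + (11 − k)·178.
This must reach 2105, so k·235 + (11 − k)·178 ≥ 2105, giving k ≥ 3.
Exactly 3 works: 3 values at 235 and 8 at 178 total 2129; lower one of the high values by 24 (still ≥ 179) to hit 2105.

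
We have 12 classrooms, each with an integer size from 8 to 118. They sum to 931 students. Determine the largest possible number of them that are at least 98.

9

With k values at 98 or above and the rest at least 8, the sum is at least 96 + 90k.
Since the sum is 931, we need 90k ≤ 835, i.e. k ≤ 9.
k = 9 is achieved by 9 values at 98 and 3 at 8, total 906; add 25 to one value (staying below 98) to reach 931.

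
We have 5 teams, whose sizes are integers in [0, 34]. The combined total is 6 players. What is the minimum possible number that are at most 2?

Let j be the number exceeding 2. Then the total is ≥ 3·j + 0·(5 − j) = 0 + 3j.
So 3j ≤ 6 and j ≤ 2; hence at least 5 − 2 = 3 are ≤ 2.
Exactly 3 works: 3 values at 0 and 2 at 3 total 6.

3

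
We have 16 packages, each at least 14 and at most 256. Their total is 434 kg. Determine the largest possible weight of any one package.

224

Maximizing one value means minimizing the remaining 15.
The other 15 contribute at least 15 × 14 = 210, leaving at most 434 − 210 = 224.
Since 224 ≤ 256, this is achievable: one at 224 and 15 at 14.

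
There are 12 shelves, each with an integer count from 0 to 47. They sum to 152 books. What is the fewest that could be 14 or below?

2

Each value above 14 is at least 15, contributing at least 15 − 0 = 15 above the floor 0.
The sum exceeds the floor total 0 by 152, so at most ⌊152/15⌋ = 10 exceed 14, and at least 2 are ≤ 14.
Exactly 2 works: 2 values at 0 and 10 at 15 total 150; raise one of the low values by 2 (still ≤ 14) to hit 152.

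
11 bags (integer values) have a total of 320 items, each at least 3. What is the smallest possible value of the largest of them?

The average is 320/11 > 29, so not all 11 can be 29 or less; the largest is ≥ 30.
Taking 10 copies of 29 and 1 copy of 30 gives exactly 320, so 30 is attained.

30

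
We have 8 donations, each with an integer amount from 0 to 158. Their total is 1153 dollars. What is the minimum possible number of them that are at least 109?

Each value short of 109 is at most 108, costing at least 158 − 108 = 50 against the maximum total of 1264.
We can afford to lose at most 1264 − 1153 = 111, so at most ⌊111/50⌋ = 2 fall short, and at least 6 are ≥ 109.
Exactly 6 works: 6 values at 158 and 2 at 108 total 1164; lower one of the high values by 11 (still ≥ 109) to hit 1153.

6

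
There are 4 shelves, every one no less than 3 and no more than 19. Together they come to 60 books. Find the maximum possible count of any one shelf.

Maximizing one value means minimizing the remaining 3.
The other 3 contribute at least 3 × 3 = 9, leaving at most 60 − 9 = 51.
But each shelf is capped at 19, so the maximum is 19.
Achievable: one at 19 and the other 3 totalling 41, which fits since 3 × 3 ≤ 41 ≤ 3 × 19.

19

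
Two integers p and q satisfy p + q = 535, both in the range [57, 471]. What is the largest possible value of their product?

pq = p(535 − p) is maximized when p is as near 535/2 as the bounds allow.
Taking p = 267 and q = 268 (both in [57, 471]) gives pq = 71556.

71556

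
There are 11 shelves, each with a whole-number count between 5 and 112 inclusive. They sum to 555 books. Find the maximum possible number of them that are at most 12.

6

Suppose k of them are at most 12. Those contribute at most 12 each and the rest at most 112 each.
So the total is at most 12k + 112(11 − k) = 1232 − 100k. This must still be ≥ 555, so k ≤ 6.
k = 6 is achieved by 6 values at 12 and 5 at 112, total 632; lower one of the 112's by 77 (still > 12) to reach 555.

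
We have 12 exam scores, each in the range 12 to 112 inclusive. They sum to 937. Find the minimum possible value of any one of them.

12

Minimizing one value means maximizing the remaining 11.
The other 11 can take up 11 × 112 = 1232 ≥ 937 − 12, so one score can sit at its floor of 12.
Achievable: one at 12 and the other 11 totalling 925, which fits since 11 × 12 ≤ 925 ≤ 11 × 112.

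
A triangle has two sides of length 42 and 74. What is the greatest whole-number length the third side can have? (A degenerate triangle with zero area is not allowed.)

115

The third side must be less than 42 + 74 = 116.
The largest integer below 116 is 115.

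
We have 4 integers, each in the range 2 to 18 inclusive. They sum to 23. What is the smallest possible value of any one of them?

Minimizing one value means maximizing the remaining 3.
The other 3 can take up 3 × 18 = 54 ≥ 23 − 2, so one integer can sit at its floor of 2.
Achievable: one at 2 and the other 3 totalling 21, which fits since 3 × 2 ≤ 21 ≤ 3 × 18.

2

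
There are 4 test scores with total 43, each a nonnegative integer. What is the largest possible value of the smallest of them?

10

If every one of the 4 were at least 11, the total would be at least 4 × 11 = 44 > 43.
Equality holds with 1 value of 10 and 3 values of 11.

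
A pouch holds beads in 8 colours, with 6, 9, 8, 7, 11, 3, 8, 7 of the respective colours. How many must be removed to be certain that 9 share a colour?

56

In the worst case you take as many as possible of each colour without reaching 9: 6 + 8 + 8 + 7 + 8 + 3 + 8 + 7 = 55.
The next one must give 9 of some colour, so 55 + 1 = 56.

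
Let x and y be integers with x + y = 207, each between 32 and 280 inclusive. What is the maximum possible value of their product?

With x + y fixed, xy peaks when the two are closest together.
Taking x = 103 and y = 104 (both in [32, 280]) gives xy = 10712.

10712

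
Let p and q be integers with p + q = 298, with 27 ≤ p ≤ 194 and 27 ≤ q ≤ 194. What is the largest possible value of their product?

For a fixed sum, the product pq is largest when p and q are as close as possible.
Taking p = 149 and q = 149 (both in [27, 194]) gives pq = 22201.

22201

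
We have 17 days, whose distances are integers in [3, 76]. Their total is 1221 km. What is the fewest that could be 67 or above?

Each value short of 67 is at most 66, costing at least 76 − 66 = 10 against the maximum total of 1292.
We can afford to lose at most 1292 − 1221 = 71, so at most ⌊71/10⌋ = 7 fall short, and at least 10 are ≥ 67.
Exactly 10 works: 10 values at 76 and 7 at 66 total 1222; lower one of the high values by 1 (still ≥ 67) to hit 1221.

10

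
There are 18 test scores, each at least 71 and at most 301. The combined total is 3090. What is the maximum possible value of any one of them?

To make one score as large as possible, make the other 17 as small as possible.
The other 17 contribute at least 17 × 71 = 1207, leaving at most 3090 − 1207 = 1883.
But each score is capped at 301, so the maximum is 301.
Achievable: one at 301 and the other 17 totalling 2789, which fits since 17 × 71 ≤ 2789 ≤ 17 × 301.

301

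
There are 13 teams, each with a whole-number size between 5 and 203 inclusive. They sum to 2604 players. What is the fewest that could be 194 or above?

Each value short of 194 is at most 193, costing at least 203 − 193 = 10 against the maximum total of 2639.
We can afford to lose at most 2639 − 2604 = 35, so at most ⌊35/10⌋ = 3 fall short, and at least 10 are ≥ 194.
Exactly 10 works: 10 values at 203 and 3 at 193 total 2609; lower one of the high values by 5 (still ≥ 194) to hit 2604.

10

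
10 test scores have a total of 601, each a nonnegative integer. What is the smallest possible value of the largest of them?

61

The 10 values sum to 601, so their maximum is at least ⌈601/10⌉ = 61.
Taking 9 copies of 60 and 1 copy of 61 gives exactly 601, so 61 is attained.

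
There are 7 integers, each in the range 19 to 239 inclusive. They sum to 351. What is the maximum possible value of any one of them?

237

Maximizing one value means minimizing the remaining 6.
The other 6 contribute at least 6 × 19 = 114, leaving at most 351 − 114 = 237.
Since 237 ≤ 239, this is achievable: one at 237 and 6 at 19.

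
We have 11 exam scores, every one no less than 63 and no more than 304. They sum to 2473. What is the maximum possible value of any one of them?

304

To make one score as large as possible, make the other 10 as small as possible.
The other 10 contribute at least 10 × 63 = 630, leaving at most 2473 − 630 = 1843.
But each score is capped at 304, so the maximum is 304.
Achievable: one at 304 and the other 10 totalling 2169, which fits since 10 × 63 ≤ 2169 ≤ 10 × 304.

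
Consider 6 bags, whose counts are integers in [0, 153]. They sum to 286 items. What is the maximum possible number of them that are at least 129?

2

If k of the values are ≥ 129, the total is ≥ 129k + 0(6 − k).
Setting 129k + 0(6 − k) ≤ 286 gives 129k ≤ 286, so k ≤ 2.
k = 2 is achieved by 2 values at 129 and 4 at 0, total 258; add 28 to one value (staying below 129) to reach 286.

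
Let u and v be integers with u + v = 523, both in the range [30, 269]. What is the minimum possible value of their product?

Since u + v is fixed, pushing one of them to its bound minimizes the product.
The extreme feasible split is u = 254, v = 269, giving uv = 68326.

68326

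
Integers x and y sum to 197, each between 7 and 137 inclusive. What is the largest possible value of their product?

With x + y fixed, xy peaks when the two are closest together.
Taking x = 98 and y = 99 (both in [7, 137]) gives xy = 9702.

9702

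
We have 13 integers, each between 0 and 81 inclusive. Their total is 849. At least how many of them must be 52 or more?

If only k of them are at least 52, the other 13 − k are at most 51, so the total is at most k·81 + (13 − k)·51.
This must reach 849, so k·81 + (13 − k)·51 ≥ 849, giving k ≥ 7.
Exactly 7 works: 7 values at 81 and 6 at 51 total 873; lower one of the high values by 24 (still ≥ 52) to hit 849.

7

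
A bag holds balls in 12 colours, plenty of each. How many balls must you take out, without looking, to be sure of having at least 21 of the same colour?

You could draw 20 of every colour without reaching 21 of any — 240 in all.
One more forces 21 of some colour, so 240 + 1 = 241.

241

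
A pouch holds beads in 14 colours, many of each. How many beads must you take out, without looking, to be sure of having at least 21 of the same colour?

You could draw 20 of every colour without reaching 21 of any — 280 in all.
One more forces 21 of some colour, so 280 + 1 = 281.

281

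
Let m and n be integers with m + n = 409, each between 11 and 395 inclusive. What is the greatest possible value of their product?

For a fixed sum, the product mn is largest when m and n are as close as possible.
Taking m = 204 and n = 205 (both in [11, 395]) gives mn = 41820.

41820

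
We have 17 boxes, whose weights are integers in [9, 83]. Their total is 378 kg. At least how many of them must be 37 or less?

10

If only k of them are at most 37, the other 17 − k are at least 38, so the total is at least (17 − k)·38 + k·9.
This is ≤ 378, so (17 − k)·38 + 9k ≤ 378, which gives k ≥ 10.
Exactly 10 works: 10 values at 9 and 7 at 38 total 356; raise one of the low values by 22 (still ≤ 37) to hit 378.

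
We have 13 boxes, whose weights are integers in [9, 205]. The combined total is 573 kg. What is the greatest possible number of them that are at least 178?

2

With k values at 178 or above and the rest at least 9, the sum is at least 117 + 169k.
Since the sum is 573, we need 169k ≤ 456, i.e. k ≤ 2.
k = 2 is achieved by 2 values at 178 and 11 at 9, total 455; add 118 to one value (staying below 178) to reach 573.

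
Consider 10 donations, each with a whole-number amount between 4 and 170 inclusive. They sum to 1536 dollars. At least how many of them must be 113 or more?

If only k of them are at least 113, the other 10 − k are at most 112, so the total is at most k·170 + (10 − k)·112.
This must reach 1536, so k·170 + (10 − k)·112 ≥ 1536, giving k ≥ 8.
Exactly 8 works: 8 values at 170 and 2 at 112 total 1584; lower one of the high values by 48 (still ≥ 113) to hit 1536.

8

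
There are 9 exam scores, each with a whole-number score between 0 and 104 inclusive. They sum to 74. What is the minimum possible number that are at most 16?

Let j be the number exceeding 16. Then the total is ≥ 17·j + 0·(9 − j) = 0 + 17j.
So 17j ≤ 74 and j ≤ 4; hence at least 9 − 4 = 5 are ≤ 16.
Exactly 5 works: 5 values at 0 and 4 at 17 total 68; raise one of the low values by 6 (still ≤ 16) to hit 74.

5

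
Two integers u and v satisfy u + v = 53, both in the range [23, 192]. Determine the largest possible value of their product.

uv = u(53 − u) is maximized when u is as near 53/2 as the bounds allow.
Taking u = 26 and v = 27 (both in [23, 192]) gives uv = 702.

702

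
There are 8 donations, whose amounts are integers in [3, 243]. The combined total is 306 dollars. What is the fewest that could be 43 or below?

Let j be the number exceeding 43. Then the total is ≥ 44·j + 3·(8 − j) = 24 + 41j.
So 41j ≤ 282 and j ≤ 6; hence at least 8 − 6 = 2 are ≤ 43.
Exactly 2 works: 2 values at 3 and 6 at 44 total 270; raise one of the low values by 36 (still ≤ 43) to hit 306.

2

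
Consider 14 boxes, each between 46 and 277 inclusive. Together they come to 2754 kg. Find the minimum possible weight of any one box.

46

Minimizing one value means maximizing the remaining 13.
The other 13 can take up 13 × 277 = 3601 ≥ 2754 − 46, so one box can sit at its floor of 46.
Achievable: one at 46 and the other 13 totalling 2708, which fits since 13 × 46 ≤ 2708 ≤ 13 × 277.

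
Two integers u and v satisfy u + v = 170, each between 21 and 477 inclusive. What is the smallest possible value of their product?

3129

Since u + v is fixed, pushing one of them to its bound minimizes the product.
At the endpoint u = 21, v = 170 − 21 = 149, so uv = 21 × 149 = 3129.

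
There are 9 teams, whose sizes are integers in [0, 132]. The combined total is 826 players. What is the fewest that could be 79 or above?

Suppose at most 9 − j of them reach 79; then j values are ≤ 78 and the rest ≤ 132.
The total is then ≤ 78·j + 132·(9 − j) = 1188 − 54j. For this to be ≥ 826 we need j ≤ 6, so at least 9 − 6 = 3 must reach 79.
Exactly 3 works: 3 values at 132 and 6 at 78 total 864; lower one of the high values by 38 (still ≥ 79) to hit 826.

3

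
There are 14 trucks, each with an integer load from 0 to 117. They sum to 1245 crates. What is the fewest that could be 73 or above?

6

Each value short of 73 is at most 72, costing at least 117 − 72 = 45 against the maximum total of 1638.
We can afford to lose at most 1638 − 1245 = 393, so at most ⌊393/45⌋ = 8 fall short, and at least 6 are ≥ 73.
Exactly 6 works: 6 values at 117 and 8 at 72 total 1278; lower one of the high values by 33 (still ≥ 73) to hit 1245.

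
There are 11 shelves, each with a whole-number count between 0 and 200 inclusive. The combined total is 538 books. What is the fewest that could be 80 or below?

5

If only k of them are at most 80, the other 11 − k are at least 81, so the total is at least (11 − k)·81 + k·0.
This is ≤ 538, so (11 − k)·81 + 0k ≤ 538, which gives k ≥ 5.
Exactly 5 works: 5 values at 0 and 6 at 81 total 486; raise one of the low values by 52 (still ≤ 80) to hit 538.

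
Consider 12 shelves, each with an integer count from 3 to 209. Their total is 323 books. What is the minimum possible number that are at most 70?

8

If only k of them are at most 70, the other 12 − k are at least 71, so the total is at least (12 − k)·71 + k·3.
This is ≤ 323, so (12 − k)·71 + 3k ≤ 323, which gives k ≥ 8.
Exactly 8 works: 8 values at 3 and 4 at 71 total 308; raise one of the low values by 15 (still ≤ 70) to hit 323.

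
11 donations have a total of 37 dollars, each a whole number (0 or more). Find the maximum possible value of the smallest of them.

3

If every one of the 11 were at least 4, the total would be at least 11 × 4 = 44 > 37.
Taking 7 copies of 3 and 4 copies of 4 gives exactly 37, so 3 is attained.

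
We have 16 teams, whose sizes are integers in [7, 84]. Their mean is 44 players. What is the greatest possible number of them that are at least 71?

9

The total is 16 × 44 = 704.
With k values at 71 or above and the rest at least 7, the sum is at least 112 + 64k.
Since the sum is 704, we need 64k ≤ 592, i.e. k ≤ 9.
k = 9 is achieved by 9 values at 71 and 7 at 7, total 688; add 16 to one value (staying below 71) to reach 704.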